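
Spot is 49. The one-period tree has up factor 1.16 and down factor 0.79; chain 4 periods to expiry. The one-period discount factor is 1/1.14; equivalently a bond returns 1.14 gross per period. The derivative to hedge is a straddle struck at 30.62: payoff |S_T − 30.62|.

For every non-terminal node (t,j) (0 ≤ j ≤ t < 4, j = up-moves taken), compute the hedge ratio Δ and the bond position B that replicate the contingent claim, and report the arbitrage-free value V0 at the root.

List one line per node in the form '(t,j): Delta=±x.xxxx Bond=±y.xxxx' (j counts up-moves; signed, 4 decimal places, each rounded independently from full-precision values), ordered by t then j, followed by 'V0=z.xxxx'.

(0,0): Delta=0.9983 Bond=-18.0439
(1,0): Delta=0.9687 Bond=-19.4234
(1,1): Delta=0.9994 Bond=-20.6355
(2,0): Delta=0.5444 Bond=-9.1674
(2,1): Delta=0.9852 Bond=-22.8842
(2,2): Delta=1.0000 Bond=-23.5611
(3,0): Delta=-1.0000 Bond=26.8596
(3,1): Delta=0.6045 Bond=-12.5829
(3,2): Delta=1.0000 Bond=-26.8596
(3,3): Delta=1.0000 Bond=-26.8596
V0=30.8725

Under the risk-neutral measure, an up-move has probability p* = (R−d)/(u−d) = 0.9459 and values discount at R = 1.14.
Terminal values V(4,·): V(4,0)=11.5345, V(4,1)=2.5957, V(4,2)=10.5297, V(4,3)=29.8023, V(4,4)=58.1013
Node (3,0) S=24.1589: V=(p*·2.5957+(1−p*)·11.5345)/1.14=2.7007; Δ=(2.5957−11.5345)/(28.0243−19.0855)=-1.0000; B=V−Δ·S=26.8596
Node (3,1) S=35.4738: V=(p*·10.5297+(1−p*)·2.5957)/1.14=8.8603; Δ=(10.5297−2.5957)/(41.1497−28.0243)=0.6045; B=V−Δ·S=-12.5829
Node (3,2) S=52.0882: V=(p*·29.8023+(1−p*)·10.5297)/1.14=25.2285; Δ=(29.8023−10.5297)/(60.4223−41.1497)=1.0000; B=V−Δ·S=-26.8596
Node (3,3) S=76.4839: V=(p*·58.1013+(1−p*)·29.8023)/1.14=49.6243; Δ=(58.1013−29.8023)/(88.7213−60.4223)=1.0000; B=V−Δ·S=-26.8596
Node (2,0) S=30.5809: V=(p*·8.8603+(1−p*)·2.7007)/1.14=7.4802; Δ=(8.8603−2.7007)/(35.4738−24.1589)=0.5444; B=V−Δ·S=-9.1674
Node (2,1) S=44.9036: V=(p*·25.2285+(1−p*)·8.8603)/1.14=21.3542; Δ=(25.2285−8.8603)/(52.0882−35.4738)=0.9852; B=V−Δ·S=-22.8842
Node (2,2) S=65.9344: V=(p*·49.6243+(1−p*)·25.2285)/1.14=42.3733; Δ=(49.6243−25.2285)/(76.4839−52.0882)=1.0000; B=V−Δ·S=-23.5611
Node (1,0) S=38.7100: V=(p*·21.3542+(1−p*)·7.4802)/1.14=18.0739; Δ=(21.3542−7.4802)/(44.9036−30.5809)=0.9687; B=V−Δ·S=-19.4234
Node (1,1) S=56.8400: V=(p*·42.3733+(1−p*)·21.3542)/1.14=36.1729; Δ=(42.3733−21.3542)/(65.9344−44.9036)=0.9994; B=V−Δ·S=-20.6355
Node (0,0) S=49.0000: V=(p*·36.1729+(1−p*)·18.0739)/1.14=30.8725; Δ=(36.1729−18.0739)/(56.8400−38.7100)=0.9983; B=V−Δ·S=-18.0439
The time-0 hedge costs 30.8725, which is the no-arbitrage price.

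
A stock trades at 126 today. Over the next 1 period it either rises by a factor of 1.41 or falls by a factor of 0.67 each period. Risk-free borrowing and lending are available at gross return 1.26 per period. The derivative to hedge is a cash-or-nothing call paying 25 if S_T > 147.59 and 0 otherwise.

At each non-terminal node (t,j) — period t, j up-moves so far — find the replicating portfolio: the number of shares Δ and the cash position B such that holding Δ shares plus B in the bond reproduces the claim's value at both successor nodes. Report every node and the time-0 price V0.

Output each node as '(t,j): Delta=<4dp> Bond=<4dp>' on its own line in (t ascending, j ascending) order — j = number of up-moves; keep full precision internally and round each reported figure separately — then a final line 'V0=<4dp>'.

Since d<R<u, set p* = (R−d)/(u−d) = 0.7973; price each node as the discounted p*-expectation of its children.
Payoff layer (t=1): V(1,0)=0.0000, V(1,1)=25.0000
(0,0): S=126.0000. Δ = (V_up−V_dn)/(S_up−S_dn) = (25.0000−0.0000)/(177.6600−84.4200) = 0.2681. V = [p*·25.0000 + (1−p*)·0.0000]/1.26 = 15.8194. B = V − Δ·S = -17.9644.
Check: Δ(0,0)·S0 + B(0,0) = 15.8194 = V0.

(0,0): Delta=0.2681 Bond=-17.9644
V0=15.8194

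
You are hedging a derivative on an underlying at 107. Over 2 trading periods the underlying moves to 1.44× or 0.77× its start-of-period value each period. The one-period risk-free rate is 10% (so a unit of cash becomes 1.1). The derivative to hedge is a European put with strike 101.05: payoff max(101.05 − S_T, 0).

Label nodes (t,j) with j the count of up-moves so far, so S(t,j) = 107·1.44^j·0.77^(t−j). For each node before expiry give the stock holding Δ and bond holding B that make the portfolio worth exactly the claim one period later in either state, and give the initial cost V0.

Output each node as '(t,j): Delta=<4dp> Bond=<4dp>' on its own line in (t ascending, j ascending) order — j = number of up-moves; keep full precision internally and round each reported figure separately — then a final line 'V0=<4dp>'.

(0,0): Delta=-0.2420 Bond=33.9005
(1,0): Delta=-0.6813 Bond=73.4844
(1,1): Delta=0.0000 Bond=0.0000
V0=8.0043

Since d<R<u, set p* = (R−d)/(u−d) = 0.4925; price each node as the discounted p*-expectation of its children.
Payoff layer (t=2): V(2,0)=37.6097, V(2,1)=0.0000, V(2,2)=0.0000
  t=1,j=0: stock 82.3900 → up 118.6416 (V=0.0000), down 63.4403 (V=37.6097). Price 17.3505; hedge Δ=-0.6813, bond B=73.4844.
  t=1,j=1: stock 154.0800 → up 221.8752 (V=0.0000), down 118.6416 (V=0.0000). Price 0.0000; hedge Δ=0.0000, bond B=0.0000.
  t=0,j=0: stock 107.0000 → up 154.0800 (V=0.0000), down 82.3900 (V=17.3505). Price 8.0043; hedge Δ=-0.2420, bond B=33.9005.
Root portfolio cost Δ·107+B reproduces V0=8.0043.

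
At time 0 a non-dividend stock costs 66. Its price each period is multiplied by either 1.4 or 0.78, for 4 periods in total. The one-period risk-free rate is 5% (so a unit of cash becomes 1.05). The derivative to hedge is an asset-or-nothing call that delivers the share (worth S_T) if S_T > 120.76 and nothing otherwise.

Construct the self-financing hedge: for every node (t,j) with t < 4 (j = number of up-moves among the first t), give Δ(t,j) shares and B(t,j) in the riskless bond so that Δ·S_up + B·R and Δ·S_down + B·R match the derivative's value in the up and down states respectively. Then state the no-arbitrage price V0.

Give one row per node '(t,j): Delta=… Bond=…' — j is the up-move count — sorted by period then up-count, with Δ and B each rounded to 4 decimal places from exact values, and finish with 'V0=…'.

(0,0): Delta=1.1535 Bond=-46.9581
(1,0): Delta=0.7613 Bond=-29.1140
(1,1): Delta=1.4368 Bond=-75.4807
(2,0): Delta=0.0000 Bond=0.0000
(2,1): Delta=1.3111 Bond=-70.1971
(2,2): Delta=1.5276 Bond=-90.9962
(3,0): Delta=0.0000 Bond=0.0000
(3,1): Delta=0.0000 Bond=0.0000
(3,2): Delta=2.2581 Bond=-169.2530
(3,3): Delta=1.0000 Bond=0.0000
V0=29.1751

No-arbitrage ⇒ martingale measure with p* = (R−d)/(u−d) = 0.4355.
Terminal payoffs: V(4,0)=0.0000, V(4,1)=0.0000, V(4,2)=0.0000, V(4,3)=141.2611, V(4,4)=253.5456
(3,0): S=31.3204. Δ = (V_up−V_dn)/(S_up−S_dn) = (0.0000−0.0000)/(43.8486−24.4299) = 0.0000. V = [p*·0.0000 + (1−p*)·0.0000]/1.05 = 0.0000. B = V − Δ·S = 0.0000.
(3,1): S=56.2162. Δ = (V_up−V_dn)/(S_up−S_dn) = (0.0000−0.0000)/(78.7026−43.8486) = 0.0000. V = [p*·0.0000 + (1−p*)·0.0000]/1.05 = 0.0000. B = V − Δ·S = 0.0000.
(3,2): S=100.9008. Δ = (V_up−V_dn)/(S_up−S_dn) = (141.2611−0.0000)/(141.2611−78.7026) = 2.2581. V = [p*·141.2611 + (1−p*)·0.0000]/1.05 = 58.5876. B = V − Δ·S = -169.2530.
(3,3): S=181.1040. Δ = (V_up−V_dn)/(S_up−S_dn) = (253.5456−141.2611)/(253.5456−141.2611) = 1.0000. V = [p*·253.5456 + (1−p*)·141.2611]/1.05 = 181.1040. B = V − Δ·S = 0.0000.
(2,0): S=40.1544. Δ = (V_up−V_dn)/(S_up−S_dn) = (0.0000−0.0000)/(56.2162−31.3204) = 0.0000. V = [p*·0.0000 + (1−p*)·0.0000]/1.05 = 0.0000. B = V − Δ·S = 0.0000.
(2,1): S=72.0720. Δ = (V_up−V_dn)/(S_up−S_dn) = (58.5876−0.0000)/(100.9008−56.2162) = 1.3111. V = [p*·58.5876 + (1−p*)·0.0000]/1.05 = 24.2990. B = V − Δ·S = -70.1971.
(2,2): S=129.3600. Δ = (V_up−V_dn)/(S_up−S_dn) = (181.1040−58.5876)/(181.1040−100.9008) = 1.5276. V = [p*·181.1040 + (1−p*)·58.5876]/1.05 = 106.6109. B = V − Δ·S = -90.9962.
(1,0): S=51.4800. Δ = (V_up−V_dn)/(S_up−S_dn) = (24.2990−0.0000)/(72.0720−40.1544) = 0.7613. V = [p*·24.2990 + (1−p*)·0.0000]/1.05 = 10.0779. B = V − Δ·S = -29.1140.
(1,1): S=92.4000. Δ = (V_up−V_dn)/(S_up−S_dn) = (106.6109−24.2990)/(129.3600−72.0720) = 1.4368. V = [p*·106.6109 + (1−p*)·24.2990]/1.05 = 57.2805. B = V − Δ·S = -75.4807.
(0,0): S=66.0000. Δ = (V_up−V_dn)/(S_up−S_dn) = (57.2805−10.0779)/(92.4000−51.4800) = 1.1535. V = [p*·57.2805 + (1−p*)·10.0779]/1.05 = 29.1751. B = V − Δ·S = -46.9581.
Each (Δ,B) replicates both successor values, so the strategy is self-financing and V0 is arbitrage-free.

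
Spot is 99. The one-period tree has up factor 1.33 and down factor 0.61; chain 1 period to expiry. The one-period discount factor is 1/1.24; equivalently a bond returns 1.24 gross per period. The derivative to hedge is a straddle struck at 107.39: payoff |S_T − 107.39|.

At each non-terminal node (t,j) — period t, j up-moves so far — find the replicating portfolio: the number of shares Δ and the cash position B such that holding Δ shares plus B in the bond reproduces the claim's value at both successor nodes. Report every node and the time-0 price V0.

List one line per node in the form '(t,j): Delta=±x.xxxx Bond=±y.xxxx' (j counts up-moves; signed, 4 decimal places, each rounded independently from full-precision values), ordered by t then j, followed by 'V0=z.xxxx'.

No-arbitrage ⇒ martingale measure with p* = (R−d)/(u−d) = 0.8750.
At expiry t=1: V(1,0)=47.0000, V(1,1)=24.2800
  t=0,j=0: stock 99.0000 → up 131.6700 (V=24.2800), down 60.3900 (V=47.0000). Price 21.8710; hedge Δ=-0.3187, bond B=53.4265.
Root portfolio cost Δ·99+B reproduces V0=21.8710.

(0,0): Delta=-0.3187 Bond=53.4265
V0=21.8710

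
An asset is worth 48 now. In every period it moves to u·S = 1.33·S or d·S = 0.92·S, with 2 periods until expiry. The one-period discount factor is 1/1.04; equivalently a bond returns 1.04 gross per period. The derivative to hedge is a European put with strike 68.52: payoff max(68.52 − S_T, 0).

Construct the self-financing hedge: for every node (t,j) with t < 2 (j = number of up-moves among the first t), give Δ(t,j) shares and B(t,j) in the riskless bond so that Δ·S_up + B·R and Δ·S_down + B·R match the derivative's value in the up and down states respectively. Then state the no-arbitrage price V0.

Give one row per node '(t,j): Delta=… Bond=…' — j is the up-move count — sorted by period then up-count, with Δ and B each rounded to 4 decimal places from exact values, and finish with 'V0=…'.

(0,0): Delta=-0.7657 Bond=53.4002
(1,0): Delta=-1.0000 Bond=65.8846
(1,1): Delta=-0.3739 Bond=30.5276
V0=16.6485

The replicating-portfolio and risk-neutral prices coincide; use p* = (1.04−0.92)/(1.33−0.92) = 0.2927 for the latter.
At expiry t=2: V(2,0)=27.8928, V(2,1)=9.7872, V(2,2)=0.0000
Node (1,0) S=44.1600: V=(p*·9.7872+(1−p*)·27.8928)/1.04=21.7246; Δ=(9.7872−27.8928)/(58.7328−40.6272)=-1.0000; B=V−Δ·S=65.8846
Node (1,1) S=63.8400: V=(p*·0.0000+(1−p*)·9.7872)/1.04=6.6564; Δ=(0.0000−9.7872)/(84.9072−58.7328)=-0.3739; B=V−Δ·S=30.5276
Node (0,0) S=48.0000: V=(p*·6.6564+(1−p*)·21.7246)/1.04=16.6485; Δ=(6.6564−21.7246)/(63.8400−44.1600)=-0.7657; B=V−Δ·S=53.4002
The time-0 hedge costs 16.6485, which is the no-arbitrage price.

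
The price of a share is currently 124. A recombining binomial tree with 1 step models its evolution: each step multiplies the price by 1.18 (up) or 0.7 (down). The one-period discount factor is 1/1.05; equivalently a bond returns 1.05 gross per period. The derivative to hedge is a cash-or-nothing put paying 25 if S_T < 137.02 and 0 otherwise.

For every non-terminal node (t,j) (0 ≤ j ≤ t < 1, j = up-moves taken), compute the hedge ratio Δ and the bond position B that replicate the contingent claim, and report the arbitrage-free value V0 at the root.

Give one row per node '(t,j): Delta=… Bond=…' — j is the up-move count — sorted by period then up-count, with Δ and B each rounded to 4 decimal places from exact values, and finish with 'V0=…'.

The replicating-portfolio and risk-neutral prices coincide; use p* = (1.05−0.7)/(1.18−0.7) = 0.7292 for the latter.
Terminal payoffs: V(1,0)=25.0000, V(1,1)=0.0000
  t=0,j=0: stock 124.0000 → up 146.3200 (V=0.0000), down 86.8000 (V=25.0000). Price 6.4484; hedge Δ=-0.4200, bond B=58.5317.
Each (Δ,B) replicates both successor values, so the strategy is self-financing and V0 is arbitrage-free.

(0,0): Delta=-0.4200 Bond=58.5317
V0=6.4484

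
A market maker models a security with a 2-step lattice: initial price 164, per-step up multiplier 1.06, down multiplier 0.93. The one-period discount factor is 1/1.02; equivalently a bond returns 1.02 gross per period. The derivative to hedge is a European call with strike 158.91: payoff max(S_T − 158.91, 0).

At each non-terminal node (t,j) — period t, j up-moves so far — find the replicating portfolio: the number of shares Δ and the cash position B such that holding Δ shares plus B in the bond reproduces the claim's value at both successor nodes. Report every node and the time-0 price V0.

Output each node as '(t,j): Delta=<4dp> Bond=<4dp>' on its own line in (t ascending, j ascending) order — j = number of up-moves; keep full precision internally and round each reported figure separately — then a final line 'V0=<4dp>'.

Risk-neutral probability p* = (R−d)/(u−d) = (1.02−0.93)/(1.06−0.93) = 0.6923.
Payoff layer (t=2): V(2,0)=0.0000, V(2,1)=2.7612, V(2,2)=25.3604
Node (1,0) S=152.5200: V=(p*·2.7612+(1−p*)·0.0000)/1.02=1.8741; Δ=(2.7612−0.0000)/(161.6712−141.8436)=0.1393; B=V−Δ·S=-19.3659
Node (1,1) S=173.8400: V=(p*·25.3604+(1−p*)·2.7612)/1.02=18.0459; Δ=(25.3604−2.7612)/(184.2704−161.6712)=1.0000; B=V−Δ·S=-155.7941
Node (0,0) S=164.0000: V=(p*·18.0459+(1−p*)·1.8741)/1.02=12.8137; Δ=(18.0459−1.8741)/(173.8400−152.5200)=0.7585; B=V−Δ·S=-111.5845
Self-financing check: at every node Δ·S+B equals the discounted successor values.

(0,0): Delta=0.7585 Bond=-111.5845
(1,0): Delta=0.1393 Bond=-19.3659
(1,1): Delta=1.0000 Bond=-155.7941
V0=12.8137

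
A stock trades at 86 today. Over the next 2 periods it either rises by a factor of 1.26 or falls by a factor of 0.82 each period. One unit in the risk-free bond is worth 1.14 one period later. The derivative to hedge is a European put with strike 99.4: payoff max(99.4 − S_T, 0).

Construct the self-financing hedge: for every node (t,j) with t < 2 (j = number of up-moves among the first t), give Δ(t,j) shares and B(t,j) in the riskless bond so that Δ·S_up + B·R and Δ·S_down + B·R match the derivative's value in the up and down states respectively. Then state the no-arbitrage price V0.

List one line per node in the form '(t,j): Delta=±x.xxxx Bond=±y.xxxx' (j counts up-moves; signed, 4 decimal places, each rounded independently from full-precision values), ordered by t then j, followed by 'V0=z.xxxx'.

(0,0): Delta=-0.3740 Bond=37.7579
(1,0): Delta=-1.0000 Bond=87.1930
(1,1): Delta=-0.2212 Bond=26.4881
V0=5.5981

Under the risk-neutral measure, an up-move has probability p* = (R−d)/(u−d) = 0.7273 and values discount at R = 1.14.
Terminal values V(2,·): V(2,0)=41.5736, V(2,1)=10.5448, V(2,2)=0.0000
(1,0): S=70.5200. Δ = (V_up−V_dn)/(S_up−S_dn) = (10.5448−41.5736)/(88.8552−57.8264) = -1.0000. V = [p*·10.5448 + (1−p*)·41.5736]/1.14 = 16.6730. B = V − Δ·S = 87.1930.
(1,1): S=108.3600. Δ = (V_up−V_dn)/(S_up−S_dn) = (0.0000−10.5448)/(136.5336−88.8552) = -0.2212. V = [p*·0.0000 + (1−p*)·10.5448]/1.14 = 2.5227. B = V − Δ·S = 26.4881.
(0,0): S=86.0000. Δ = (V_up−V_dn)/(S_up−S_dn) = (2.5227−16.6730)/(108.3600−70.5200) = -0.3740. V = [p*·2.5227 + (1−p*)·16.6730]/1.14 = 5.5981. B = V − Δ·S = 37.7579.
Each (Δ,B) replicates both successor values, so the strategy is self-financing and V0 is arbitrage-free.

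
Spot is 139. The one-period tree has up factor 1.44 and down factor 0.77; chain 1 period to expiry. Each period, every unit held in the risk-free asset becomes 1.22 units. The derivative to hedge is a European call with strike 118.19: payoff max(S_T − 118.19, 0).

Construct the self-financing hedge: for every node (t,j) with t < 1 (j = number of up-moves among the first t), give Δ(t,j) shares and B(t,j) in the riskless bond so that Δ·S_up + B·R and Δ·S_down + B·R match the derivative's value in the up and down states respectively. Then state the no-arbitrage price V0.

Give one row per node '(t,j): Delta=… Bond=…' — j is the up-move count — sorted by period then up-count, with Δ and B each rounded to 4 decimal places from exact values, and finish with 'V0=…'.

(0,0): Delta=0.8802 Bond=-77.2167
V0=45.1266

Since d<R<u, set p* = (R−d)/(u−d) = 0.6716; price each node as the discounted p*-expectation of its children.
Terminal values V(1,·): V(1,0)=0.0000, V(1,1)=81.9700
Node (0,0) S=139.0000: V=(p*·81.9700+(1−p*)·0.0000)/1.22=45.1266; Δ=(81.9700−0.0000)/(200.1600−107.0300)=0.8802; B=V−Δ·S=-77.2167
Root portfolio cost Δ·139+B reproduces V0=45.1266.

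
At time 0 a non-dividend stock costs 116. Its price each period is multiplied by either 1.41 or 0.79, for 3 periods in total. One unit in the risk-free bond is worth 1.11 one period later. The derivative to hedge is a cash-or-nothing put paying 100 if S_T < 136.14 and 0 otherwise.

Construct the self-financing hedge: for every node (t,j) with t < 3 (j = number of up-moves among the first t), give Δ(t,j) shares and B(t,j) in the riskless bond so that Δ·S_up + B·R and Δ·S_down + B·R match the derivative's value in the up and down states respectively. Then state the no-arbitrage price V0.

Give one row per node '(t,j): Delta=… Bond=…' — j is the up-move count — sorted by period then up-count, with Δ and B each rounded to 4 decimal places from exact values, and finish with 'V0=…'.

(0,0): Delta=-0.5637 Bond=100.1765
(1,0): Delta=-0.8184 Bond=134.5385
(1,1): Delta=-0.4299 Bond=89.3123
(2,0): Delta=0.0000 Bond=90.0901
(2,1): Delta=-1.2483 Bond=204.8823
(2,2): Delta=0.0000 Bond=0.0000
V0=34.7912

No-arbitrage ⇒ martingale measure with p* = (R−d)/(u−d) = 0.5161.
Payoff layer (t=3): V(3,0)=100.0000, V(3,1)=100.0000, V(3,2)=0.0000, V(3,3)=0.0000
Node (2,0) S=72.3956: V=(p*·100.0000+(1−p*)·100.0000)/1.11=90.0901; Δ=(100.0000−100.0000)/(102.0778−57.1925)=0.0000; B=V−Δ·S=90.0901
Node (2,1) S=129.2124: V=(p*·0.0000+(1−p*)·100.0000)/1.11=43.5920; Δ=(0.0000−100.0000)/(182.1895−102.0778)=-1.2483; B=V−Δ·S=204.8823
Node (2,2) S=230.6196: V=(p*·0.0000+(1−p*)·0.0000)/1.11=0.0000; Δ=(0.0000−0.0000)/(325.1736−182.1895)=0.0000; B=V−Δ·S=0.0000
Node (1,0) S=91.6400: V=(p*·43.5920+(1−p*)·90.0901)/1.11=59.5415; Δ=(43.5920−90.0901)/(129.2124−72.3956)=-0.8184; B=V−Δ·S=134.5385
Node (1,1) S=163.5600: V=(p*·0.0000+(1−p*)·43.5920)/1.11=19.0026; Δ=(0.0000−43.5920)/(230.6196−129.2124)=-0.4299; B=V−Δ·S=89.3123
Node (0,0) S=116.0000: V=(p*·19.0026+(1−p*)·59.5415)/1.11=34.7912; Δ=(19.0026−59.5415)/(163.5600−91.6400)=-0.5637; B=V−Δ·S=100.1765
Check: Δ(0,0)·S0 + B(0,0) = 34.7912 = V0.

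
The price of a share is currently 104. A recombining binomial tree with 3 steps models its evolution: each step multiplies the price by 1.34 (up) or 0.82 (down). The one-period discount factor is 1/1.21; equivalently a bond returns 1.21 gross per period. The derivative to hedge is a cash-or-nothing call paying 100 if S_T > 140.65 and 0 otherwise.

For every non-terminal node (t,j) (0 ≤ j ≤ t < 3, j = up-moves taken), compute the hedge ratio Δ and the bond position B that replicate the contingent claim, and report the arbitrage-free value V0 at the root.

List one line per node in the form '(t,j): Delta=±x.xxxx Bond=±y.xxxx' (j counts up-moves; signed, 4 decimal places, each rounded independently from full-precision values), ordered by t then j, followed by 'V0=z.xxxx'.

Risk-neutral probability p* = (R−d)/(u−d) = (1.21−0.82)/(1.34−0.82) = 0.7500.
Terminal payoffs: V(3,0)=0.0000, V(3,1)=0.0000, V(3,2)=100.0000, V(3,3)=100.0000
  t=2,j=0: stock 69.9296 → up 93.7057 (V=0.0000), down 57.3423 (V=0.0000). Price 0.0000; hedge Δ=0.0000, bond B=0.0000.
  t=2,j=1: stock 114.2752 → up 153.1288 (V=100.0000), down 93.7057 (V=0.0000). Price 61.9835; hedge Δ=1.6828, bond B=-130.3242.
  t=2,j=2: stock 186.7424 → up 250.2348 (V=100.0000), down 153.1288 (V=100.0000). Price 82.6446; hedge Δ=0.0000, bond B=82.6446.
  t=1,j=0: stock 85.2800 → up 114.2752 (V=61.9835), down 69.9296 (V=0.0000). Price 38.4195; hedge Δ=1.3977, bond B=-80.7795.
  t=1,j=1: stock 139.3600 → up 186.7424 (V=82.6446), down 114.2752 (V=61.9835). Price 64.0325; hedge Δ=0.2851, bond B=24.2995.
  t=0,j=0: stock 104.0000 → up 139.3600 (V=64.0325), down 85.2800 (V=38.4195). Price 47.6275; hedge Δ=0.4736, bond B=-1.6283.
Check: Δ(0,0)·S0 + B(0,0) = 47.6275 = V0.

(0,0): Delta=0.4736 Bond=-1.6283
(1,0): Delta=1.3977 Bond=-80.7795
(1,1): Delta=0.2851 Bond=24.2995
(2,0): Delta=0.0000 Bond=0.0000
(2,1): Delta=1.6828 Bond=-130.3242
(2,2): Delta=0.0000 Bond=82.6446
V0=47.6275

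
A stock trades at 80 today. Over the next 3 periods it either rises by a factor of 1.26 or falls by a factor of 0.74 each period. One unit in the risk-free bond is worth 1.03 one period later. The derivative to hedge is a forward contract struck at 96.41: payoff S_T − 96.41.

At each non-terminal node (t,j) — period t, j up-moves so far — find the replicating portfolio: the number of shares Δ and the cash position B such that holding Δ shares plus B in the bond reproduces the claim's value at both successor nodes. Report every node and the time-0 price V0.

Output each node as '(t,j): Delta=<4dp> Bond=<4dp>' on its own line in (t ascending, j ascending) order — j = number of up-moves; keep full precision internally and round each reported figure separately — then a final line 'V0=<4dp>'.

(0,0): Delta=1.0000 Bond=-88.2288
(1,0): Delta=1.0000 Bond=-90.8757
(1,1): Delta=1.0000 Bond=-90.8757
(2,0): Delta=1.0000 Bond=-93.6019
(2,1): Delta=1.0000 Bond=-93.6019
(2,2): Delta=1.0000 Bond=-93.6019
V0=-8.2288

Since d<R<u, set p* = (R−d)/(u−d) = 0.5577; price each node as the discounted p*-expectation of its children.
Terminal payoffs: V(3,0)=-63.9921, V(3,1)=-41.2119, V(3,2)=-2.4241, V(3,3)=63.6201
(2,0): S=43.8080. Δ = (V_up−V_dn)/(S_up−S_dn) = (-41.2119−-63.9921)/(55.1981−32.4179) = 1.0000. V = [p*·-41.2119 + (1−p*)·-63.9921]/1.03 = -49.7939. B = V − Δ·S = -93.6019.
(2,1): S=74.5920. Δ = (V_up−V_dn)/(S_up−S_dn) = (-2.4241−-41.2119)/(93.9859−55.1981) = 1.0000. V = [p*·-2.4241 + (1−p*)·-41.2119]/1.03 = -19.0099. B = V − Δ·S = -93.6019.
(2,2): S=127.0080. Δ = (V_up−V_dn)/(S_up−S_dn) = (63.6201−-2.4241)/(160.0301−93.9859) = 1.0000. V = [p*·63.6201 + (1−p*)·-2.4241]/1.03 = 33.4061. B = V − Δ·S = -93.6019.
(1,0): S=59.2000. Δ = (V_up−V_dn)/(S_up−S_dn) = (-19.0099−-49.7939)/(74.5920−43.8080) = 1.0000. V = [p*·-19.0099 + (1−p*)·-49.7939]/1.03 = -31.6757. B = V − Δ·S = -90.8757.
(1,1): S=100.8000. Δ = (V_up−V_dn)/(S_up−S_dn) = (33.4061−-19.0099)/(127.0080−74.5920) = 1.0000. V = [p*·33.4061 + (1−p*)·-19.0099]/1.03 = 9.9243. B = V − Δ·S = -90.8757.
(0,0): S=80.0000. Δ = (V_up−V_dn)/(S_up−S_dn) = (9.9243−-31.6757)/(100.8000−59.2000) = 1.0000. V = [p*·9.9243 + (1−p*)·-31.6757]/1.03 = -8.2288. B = V − Δ·S = -88.2288.
Check: Δ(0,0)·S0 + B(0,0) = -8.2288 = V0.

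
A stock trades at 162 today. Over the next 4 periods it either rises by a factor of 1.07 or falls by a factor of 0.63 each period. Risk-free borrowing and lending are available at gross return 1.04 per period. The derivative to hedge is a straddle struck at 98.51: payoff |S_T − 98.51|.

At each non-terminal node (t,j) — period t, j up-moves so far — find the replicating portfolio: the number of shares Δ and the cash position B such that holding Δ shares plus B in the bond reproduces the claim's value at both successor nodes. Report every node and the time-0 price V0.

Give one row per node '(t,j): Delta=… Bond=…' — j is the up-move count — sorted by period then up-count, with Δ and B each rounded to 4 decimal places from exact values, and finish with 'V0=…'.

(0,0): Delta=0.8798 Bond=-63.5825
(1,0): Delta=-0.0519 Bond=28.9586
(1,1): Delta=0.9199 Bond=-73.0832
(2,0): Delta=-1.0000 Bond=91.0780
(2,1): Delta=-0.0110 Bond=25.6564
(2,2): Delta=0.9600 Bond=-83.4452
(3,0): Delta=-1.0000 Bond=94.7212
(3,1): Delta=-1.0000 Bond=94.7212
(3,2): Delta=0.0316 Bond=21.7042
(3,3): Delta=1.0000 Bond=-94.7212
V0=78.9381

Risk-neutral probability p* = (R−d)/(u−d) = (1.04−0.63)/(1.07−0.63) = 0.9318.
At expiry t=4: V(4,0)=72.9902, V(4,1)=55.1669, V(4,2)=24.8954, V(4,3)=26.5179, V(4,4)=113.8390
  t=3,j=0: stock 40.5076 → up 43.3431 (V=55.1669), down 25.5198 (V=72.9902). Price 54.2135; hedge Δ=-1.0000, bond B=94.7212.
  t=3,j=1: stock 68.7986 → up 73.6146 (V=24.8954), down 43.3431 (V=55.1669). Price 25.9225; hedge Δ=-1.0000, bond B=94.7212.
  t=3,j=2: stock 116.8485 → up 125.0279 (V=26.5179), down 73.6146 (V=24.8954). Price 25.3916; hedge Δ=0.0316, bond B=21.7042.
  t=3,j=3: stock 198.4570 → up 212.3490 (V=113.8390), down 125.0279 (V=26.5179). Price 103.7358; hedge Δ=1.0000, bond B=-94.7212.
  t=2,j=0: stock 64.2978 → up 68.7986 (V=25.9225), down 40.5076 (V=54.2135). Price 26.7802; hedge Δ=-1.0000, bond B=91.0780.
  t=2,j=1: stock 109.2042 → up 116.8485 (V=25.3916), down 68.7986 (V=25.9225). Price 24.4498; hedge Δ=-0.0110, bond B=25.6564.
  t=2,j=2: stock 185.4738 → up 198.4570 (V=103.7358), down 116.8485 (V=25.3916). Price 94.6098; hedge Δ=0.9600, bond B=-83.4452.
  t=1,j=0: stock 102.0600 → up 109.2042 (V=24.4498), down 64.2978 (V=26.7802). Price 23.6622; hedge Δ=-0.0519, bond B=28.9586.
  t=1,j=1: stock 173.3400 → up 185.4738 (V=94.6098), down 109.2042 (V=24.4498). Price 86.3713; hedge Δ=0.9199, bond B=-73.0832.
  t=0,j=0: stock 162.0000 → up 173.3400 (V=86.3713), down 102.0600 (V=23.6622). Price 78.9381; hedge Δ=0.8798, bond B=-63.5825.
Root portfolio cost Δ·162+B reproduces V0=78.9381.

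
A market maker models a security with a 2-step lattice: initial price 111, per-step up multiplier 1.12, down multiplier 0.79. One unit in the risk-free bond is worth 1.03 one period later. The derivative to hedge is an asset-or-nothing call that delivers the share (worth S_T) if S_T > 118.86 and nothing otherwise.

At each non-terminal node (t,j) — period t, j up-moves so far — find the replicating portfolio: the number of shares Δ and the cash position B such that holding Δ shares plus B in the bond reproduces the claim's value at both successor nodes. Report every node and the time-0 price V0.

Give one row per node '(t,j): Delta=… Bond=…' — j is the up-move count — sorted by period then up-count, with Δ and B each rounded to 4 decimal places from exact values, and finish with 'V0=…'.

(0,0): Delta=2.6840 Bond=-228.5046
(1,0): Delta=0.0000 Bond=0.0000
(1,1): Delta=3.3939 Bond=-323.6197
V0=69.4191

No-arbitrage ⇒ martingale measure with p* = (R−d)/(u−d) = 0.7273.
Terminal values V(2,·): V(2,0)=0.0000, V(2,1)=0.0000, V(2,2)=139.2384
(1,0): S=87.6900. Δ = (V_up−V_dn)/(S_up−S_dn) = (0.0000−0.0000)/(98.2128−69.2751) = 0.0000. V = [p*·0.0000 + (1−p*)·0.0000]/1.03 = 0.0000. B = V − Δ·S = 0.0000.
(1,1): S=124.3200. Δ = (V_up−V_dn)/(S_up−S_dn) = (139.2384−0.0000)/(139.2384−98.2128) = 3.3939. V = [p*·139.2384 + (1−p*)·0.0000]/1.03 = 98.3148. B = V − Δ·S = -323.6197.
(0,0): S=111.0000. Δ = (V_up−V_dn)/(S_up−S_dn) = (98.3148−0.0000)/(124.3200−87.6900) = 2.6840. V = [p*·98.3148 + (1−p*)·0.0000]/1.03 = 69.4191. B = V − Δ·S = -228.5046.
Check: Δ(0,0)·S0 + B(0,0) = 69.4191 = V0.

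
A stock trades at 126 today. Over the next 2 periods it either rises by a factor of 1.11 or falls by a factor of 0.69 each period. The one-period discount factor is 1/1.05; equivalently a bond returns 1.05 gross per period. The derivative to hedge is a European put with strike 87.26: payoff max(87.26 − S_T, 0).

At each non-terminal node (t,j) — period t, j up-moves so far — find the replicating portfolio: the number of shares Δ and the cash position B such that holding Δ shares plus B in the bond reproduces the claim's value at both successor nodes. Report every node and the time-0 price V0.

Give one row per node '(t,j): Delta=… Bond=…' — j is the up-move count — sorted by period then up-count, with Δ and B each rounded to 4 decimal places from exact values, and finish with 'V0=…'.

Under the risk-neutral measure, an up-move has probability p* = (R−d)/(u−d) = 0.8571 and values discount at R = 1.05.
At expiry t=2: V(2,0)=27.2714, V(2,1)=0.0000, V(2,2)=0.0000
Node (1,0) S=86.9400: V=(p*·0.0000+(1−p*)·27.2714)/1.05=3.7104; Δ=(0.0000−27.2714)/(96.5034−59.9886)=-0.7469; B=V−Δ·S=68.6423
Node (1,1) S=139.8600: V=(p*·0.0000+(1−p*)·0.0000)/1.05=0.0000; Δ=(0.0000−0.0000)/(155.2446−96.5034)=0.0000; B=V−Δ·S=0.0000
Node (0,0) S=126.0000: V=(p*·0.0000+(1−p*)·3.7104)/1.05=0.5048; Δ=(0.0000−3.7104)/(139.8600−86.9400)=-0.0701; B=V−Δ·S=9.3391
The time-0 hedge costs 0.5048, which is the no-arbitrage price.

(0,0): Delta=-0.0701 Bond=9.3391
(1,0): Delta=-0.7469 Bond=68.6423
(1,1): Delta=0.0000 Bond=0.0000
V0=0.5048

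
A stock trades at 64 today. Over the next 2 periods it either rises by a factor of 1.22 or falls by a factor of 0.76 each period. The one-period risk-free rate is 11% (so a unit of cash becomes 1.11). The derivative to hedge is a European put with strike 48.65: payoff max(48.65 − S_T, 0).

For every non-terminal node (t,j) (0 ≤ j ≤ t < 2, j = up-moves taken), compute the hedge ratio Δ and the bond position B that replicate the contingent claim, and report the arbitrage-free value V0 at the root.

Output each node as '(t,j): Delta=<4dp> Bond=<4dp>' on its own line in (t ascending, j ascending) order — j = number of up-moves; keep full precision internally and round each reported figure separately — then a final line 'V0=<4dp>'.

(0,0): Delta=-0.0855 Bond=6.0141
(1,0): Delta=-0.5222 Bond=27.9162
(1,1): Delta=0.0000 Bond=0.0000
V0=0.5423

Risk-neutral probability p* = (R−d)/(u−d) = (1.11−0.76)/(1.22−0.76) = 0.7609.
Terminal payoffs: V(2,0)=11.6836, V(2,1)=0.0000, V(2,2)=0.0000
Node (1,0) S=48.6400: V=(p*·0.0000+(1−p*)·11.6836)/1.11=2.5170; Δ=(0.0000−11.6836)/(59.3408−36.9664)=-0.5222; B=V−Δ·S=27.9162
Node (1,1) S=78.0800: V=(p*·0.0000+(1−p*)·0.0000)/1.11=0.0000; Δ=(0.0000−0.0000)/(95.2576−59.3408)=0.0000; B=V−Δ·S=0.0000
Node (0,0) S=64.0000: V=(p*·0.0000+(1−p*)·2.5170)/1.11=0.5423; Δ=(0.0000−2.5170)/(78.0800−48.6400)=-0.0855; B=V−Δ·S=6.0141
Root portfolio cost Δ·64+B reproduces V0=0.5423.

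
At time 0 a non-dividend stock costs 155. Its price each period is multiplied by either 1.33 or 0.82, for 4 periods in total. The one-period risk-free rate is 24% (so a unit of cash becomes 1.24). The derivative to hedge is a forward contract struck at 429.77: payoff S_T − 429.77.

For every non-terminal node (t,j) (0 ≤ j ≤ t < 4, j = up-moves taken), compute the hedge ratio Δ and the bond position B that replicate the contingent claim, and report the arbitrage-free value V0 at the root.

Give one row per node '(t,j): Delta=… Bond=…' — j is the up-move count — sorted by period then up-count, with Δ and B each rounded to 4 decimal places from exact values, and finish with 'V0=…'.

No-arbitrage ⇒ martingale measure with p* = (R−d)/(u−d) = 0.8235.
Terminal values V(4,·): V(4,0)=-359.6911, V(4,1)=-316.1055, V(4,2)=-245.4117, V(4,3)=-130.7498, V(4,4)=55.2261
Node (3,0) S=85.4620: V=(p*·-316.1055+(1−p*)·-359.6911)/1.24=-261.1267; Δ=(-316.1055−-359.6911)/(113.6645−70.0789)=1.0000; B=V−Δ·S=-346.5887
Node (3,1) S=138.6153: V=(p*·-245.4117+(1−p*)·-316.1055)/1.24=-207.9734; Δ=(-245.4117−-316.1055)/(184.3583−113.6645)=1.0000; B=V−Δ·S=-346.5887
Node (3,2) S=224.8272: V=(p*·-130.7498+(1−p*)·-245.4117)/1.24=-121.7615; Δ=(-130.7498−-245.4117)/(299.0202−184.3583)=1.0000; B=V−Δ·S=-346.5887
Node (3,3) S=364.6587: V=(p*·55.2261+(1−p*)·-130.7498)/1.24=18.0700; Δ=(55.2261−-130.7498)/(484.9961−299.0202)=1.0000; B=V−Δ·S=-346.5887
Node (2,0) S=104.2220: V=(p*·-207.9734+(1−p*)·-261.1267)/1.24=-175.2850; Δ=(-207.9734−-261.1267)/(138.6153−85.4620)=1.0000; B=V−Δ·S=-279.5070
Node (2,1) S=169.0430: V=(p*·-121.7615+(1−p*)·-207.9734)/1.24=-110.4640; Δ=(-121.7615−-207.9734)/(224.8272−138.6153)=1.0000; B=V−Δ·S=-279.5070
Node (2,2) S=274.1795: V=(p*·18.0700+(1−p*)·-121.7615)/1.24=-5.3275; Δ=(18.0700−-121.7615)/(364.6587−224.8272)=1.0000; B=V−Δ·S=-279.5070
Node (1,0) S=127.1000: V=(p*·-110.4640+(1−p*)·-175.2850)/1.24=-98.3089; Δ=(-110.4640−-175.2850)/(169.0430−104.2220)=1.0000; B=V−Δ·S=-225.4089
Node (1,1) S=206.1500: V=(p*·-5.3275+(1−p*)·-110.4640)/1.24=-19.2589; Δ=(-5.3275−-110.4640)/(274.1795−169.0430)=1.0000; B=V−Δ·S=-225.4089
Node (0,0) S=155.0000: V=(p*·-19.2589+(1−p*)·-98.3089)/1.24=-26.7814; Δ=(-19.2589−-98.3089)/(206.1500−127.1000)=1.0000; B=V−Δ·S=-181.7814
Root portfolio cost Δ·155+B reproduces V0=-26.7814.

(0,0): Delta=1.0000 Bond=-181.7814
(1,0): Delta=1.0000 Bond=-225.4089
(1,1): Delta=1.0000 Bond=-225.4089
(2,0): Delta=1.0000 Bond=-279.5070
(2,1): Delta=1.0000 Bond=-279.5070
(2,2): Delta=1.0000 Bond=-279.5070
(3,0): Delta=1.0000 Bond=-346.5887
(3,1): Delta=1.0000 Bond=-346.5887
(3,2): Delta=1.0000 Bond=-346.5887
(3,3): Delta=1.0000 Bond=-346.5887
V0=-26.7814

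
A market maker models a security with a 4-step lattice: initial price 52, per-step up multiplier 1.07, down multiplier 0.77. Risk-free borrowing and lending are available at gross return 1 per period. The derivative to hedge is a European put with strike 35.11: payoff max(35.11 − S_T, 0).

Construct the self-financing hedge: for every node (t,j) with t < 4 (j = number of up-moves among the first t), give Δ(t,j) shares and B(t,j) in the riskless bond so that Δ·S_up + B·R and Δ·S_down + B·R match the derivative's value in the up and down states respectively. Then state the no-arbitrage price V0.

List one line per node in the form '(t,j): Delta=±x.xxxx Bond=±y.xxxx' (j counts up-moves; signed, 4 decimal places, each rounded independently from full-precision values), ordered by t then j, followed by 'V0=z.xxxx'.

Risk-neutral probability p* = (R−d)/(u−d) = (1−0.77)/(1.07−0.77) = 0.7667.
Terminal values V(4,·): V(4,0)=16.8304, V(4,1)=9.7085, V(4,2)=0.0000, V(4,3)=0.0000, V(4,4)=0.0000
Node (3,0) S=23.7397: V=(p*·9.7085+(1−p*)·16.8304)/1=11.3703; Δ=(9.7085−16.8304)/(25.4015−18.2796)=-1.0000; B=V−Δ·S=35.1100
Node (3,1) S=32.9890: V=(p*·0.0000+(1−p*)·9.7085)/1=2.2653; Δ=(0.0000−9.7085)/(35.2982−25.4015)=-0.9810; B=V−Δ·S=34.6270
Node (3,2) S=45.8418: V=(p*·0.0000+(1−p*)·0.0000)/1=0.0000; Δ=(0.0000−0.0000)/(49.0507−35.2982)=0.0000; B=V−Δ·S=0.0000
Node (3,3) S=63.7022: V=(p*·0.0000+(1−p*)·0.0000)/1=0.0000; Δ=(0.0000−0.0000)/(68.1614−49.0507)=0.0000; B=V−Δ·S=0.0000
Node (2,0) S=30.8308: V=(p*·2.2653+(1−p*)·11.3703)/1=4.3898; Δ=(2.2653−11.3703)/(32.9890−23.7397)=-0.9844; B=V−Δ·S=34.7397
Node (2,1) S=42.8428: V=(p*·0.0000+(1−p*)·2.2653)/1=0.5286; Δ=(0.0000−2.2653)/(45.8418−32.9890)=-0.1763; B=V−Δ·S=8.0796
Node (2,2) S=59.5348: V=(p*·0.0000+(1−p*)·0.0000)/1=0.0000; Δ=(0.0000−0.0000)/(63.7022−45.8418)=0.0000; B=V−Δ·S=0.0000
Node (1,0) S=40.0400: V=(p*·0.5286+(1−p*)·4.3898)/1=1.4295; Δ=(0.5286−4.3898)/(42.8428−30.8308)=-0.3214; B=V−Δ·S=14.3003
Node (1,1) S=55.6400: V=(p*·0.0000+(1−p*)·0.5286)/1=0.1233; Δ=(0.0000−0.5286)/(59.5348−42.8428)=-0.0317; B=V−Δ·S=1.8852
Node (0,0) S=52.0000: V=(p*·0.1233+(1−p*)·1.4295)/1=0.4281; Δ=(0.1233−1.4295)/(55.6400−40.0400)=-0.0837; B=V−Δ·S=4.7821
Check: Δ(0,0)·S0 + B(0,0) = 0.4281 = V0.

(0,0): Delta=-0.0837 Bond=4.7821
(1,0): Delta=-0.3214 Bond=14.3003
(1,1): Delta=-0.0317 Bond=1.8852
(2,0): Delta=-0.9844 Bond=34.7397
(2,1): Delta=-0.1763 Bond=8.0796
(2,2): Delta=0.0000 Bond=0.0000
(3,0): Delta=-1.0000 Bond=35.1100
(3,1): Delta=-0.9810 Bond=34.6270
(3,2): Delta=0.0000 Bond=0.0000
(3,3): Delta=0.0000 Bond=0.0000
V0=0.4281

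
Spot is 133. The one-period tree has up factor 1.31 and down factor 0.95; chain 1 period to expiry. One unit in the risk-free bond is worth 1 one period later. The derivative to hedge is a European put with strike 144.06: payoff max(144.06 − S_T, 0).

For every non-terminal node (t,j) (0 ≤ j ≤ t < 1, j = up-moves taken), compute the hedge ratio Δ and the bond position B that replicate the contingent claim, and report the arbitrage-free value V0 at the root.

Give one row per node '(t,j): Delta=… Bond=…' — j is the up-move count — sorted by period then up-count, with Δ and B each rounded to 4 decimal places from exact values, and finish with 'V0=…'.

Under the risk-neutral measure, an up-move has probability p* = (R−d)/(u−d) = 0.1389 and values discount at R = 1.
Terminal values V(1,·): V(1,0)=17.7100, V(1,1)=0.0000
  t=0,j=0: stock 133.0000 → up 174.2300 (V=0.0000), down 126.3500 (V=17.7100). Price 15.2503; hedge Δ=-0.3699, bond B=64.4447.
The time-0 hedge costs 15.2503, which is the no-arbitrage price.

(0,0): Delta=-0.3699 Bond=64.4447
V0=15.2503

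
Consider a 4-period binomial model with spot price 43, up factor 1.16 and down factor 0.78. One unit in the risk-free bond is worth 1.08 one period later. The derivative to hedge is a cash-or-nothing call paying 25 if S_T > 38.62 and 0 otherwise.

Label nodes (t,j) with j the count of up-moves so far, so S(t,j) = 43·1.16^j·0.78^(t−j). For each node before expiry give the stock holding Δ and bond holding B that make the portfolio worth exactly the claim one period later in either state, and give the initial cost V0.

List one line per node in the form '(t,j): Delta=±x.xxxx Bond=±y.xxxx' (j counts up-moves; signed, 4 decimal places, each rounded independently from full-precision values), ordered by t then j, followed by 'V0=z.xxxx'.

No-arbitrage ⇒ martingale measure with p* = (R−d)/(u−d) = 0.7895.
Terminal payoffs: V(4,0)=0.0000, V(4,1)=0.0000, V(4,2)=0.0000, V(4,3)=25.0000, V(4,4)=25.0000
(3,0): S=20.4057. Δ = (V_up−V_dn)/(S_up−S_dn) = (0.0000−0.0000)/(23.6707−15.9165) = 0.0000. V = [p*·0.0000 + (1−p*)·0.0000]/1.08 = 0.0000. B = V − Δ·S = 0.0000.
(3,1): S=30.3470. Δ = (V_up−V_dn)/(S_up−S_dn) = (0.0000−0.0000)/(35.2025−23.6707) = 0.0000. V = [p*·0.0000 + (1−p*)·0.0000]/1.08 = 0.0000. B = V − Δ·S = 0.0000.
(3,2): S=45.1314. Δ = (V_up−V_dn)/(S_up−S_dn) = (25.0000−0.0000)/(52.3525−35.2025) = 1.4577. V = [p*·25.0000 + (1−p*)·0.0000]/1.08 = 18.2749. B = V − Δ·S = -47.5146.
(3,3): S=67.1185. Δ = (V_up−V_dn)/(S_up−S_dn) = (25.0000−25.0000)/(77.8575−52.3525) = 0.0000. V = [p*·25.0000 + (1−p*)·25.0000]/1.08 = 23.1481. B = V − Δ·S = 23.1481.
(2,0): S=26.1612. Δ = (V_up−V_dn)/(S_up−S_dn) = (0.0000−0.0000)/(30.3470−20.4057) = 0.0000. V = [p*·0.0000 + (1−p*)·0.0000]/1.08 = 0.0000. B = V − Δ·S = 0.0000.
(2,1): S=38.9064. Δ = (V_up−V_dn)/(S_up−S_dn) = (18.2749−0.0000)/(45.1314−30.3470) = 1.2361. V = [p*·18.2749 + (1−p*)·0.0000]/1.08 = 13.3588. B = V − Δ·S = -34.7329.
(2,2): S=57.8608. Δ = (V_up−V_dn)/(S_up−S_dn) = (23.1481−18.2749)/(67.1185−45.1314) = 0.2216. V = [p*·23.1481 + (1−p*)·18.2749]/1.08 = 20.4835. B = V − Δ·S = 7.6591.
(1,0): S=33.5400. Δ = (V_up−V_dn)/(S_up−S_dn) = (13.3588−0.0000)/(38.9064−26.1612) = 1.0481. V = [p*·13.3588 + (1−p*)·0.0000]/1.08 = 9.7652. B = V − Δ·S = -25.3896.
(1,1): S=49.8800. Δ = (V_up−V_dn)/(S_up−S_dn) = (20.4835−13.3588)/(57.8608−38.9064) = 0.3759. V = [p*·20.4835 + (1−p*)·13.3588]/1.08 = 17.5774. B = V − Δ·S = -1.1718.
(0,0): S=43.0000. Δ = (V_up−V_dn)/(S_up−S_dn) = (17.5774−9.7652)/(49.8800−33.5400) = 0.4781. V = [p*·17.5774 + (1−p*)·9.7652]/1.08 = 14.7525. B = V − Δ·S = -5.8058.
The time-0 hedge costs 14.7525, which is the no-arbitrage price.

(0,0): Delta=0.4781 Bond=-5.8058
(1,0): Delta=1.0481 Bond=-25.3896
(1,1): Delta=0.3759 Bond=-1.1718
(2,0): Delta=0.0000 Bond=0.0000
(2,1): Delta=1.2361 Bond=-34.7329
(2,2): Delta=0.2216 Bond=7.6591
(3,0): Delta=0.0000 Bond=0.0000
(3,1): Delta=0.0000 Bond=0.0000
(3,2): Delta=1.4577 Bond=-47.5146
(3,3): Delta=0.0000 Bond=23.1481
V0=14.7525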